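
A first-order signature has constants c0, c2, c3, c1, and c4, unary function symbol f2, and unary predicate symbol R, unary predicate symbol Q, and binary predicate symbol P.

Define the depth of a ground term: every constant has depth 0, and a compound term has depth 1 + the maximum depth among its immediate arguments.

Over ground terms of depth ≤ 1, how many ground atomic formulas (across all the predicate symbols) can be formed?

120

First count ground terms of depth ≤ 1.
Write N_k for the number of ground terms of depth ≤ k. A term of depth ≤ k is either a constant or a function symbol applied to arguments of depth ≤ k−1, so N_k = 5 + N_{k-1}.
N_0 = 5
N_1 = 5 + 5 = 10
Explicitly: c0, c2, c3, c1, c4, f2(c0), f2(c2), f2(c3), f2(c1), f2(c4).
So |H| = 10.
For each predicate symbol, the number of ground atoms is |H| raised to its arity; summing:
  R: 10;  Q: 10;  P: 10^2 = 100
Total ground atoms: 10 + 10 + 100 = 120.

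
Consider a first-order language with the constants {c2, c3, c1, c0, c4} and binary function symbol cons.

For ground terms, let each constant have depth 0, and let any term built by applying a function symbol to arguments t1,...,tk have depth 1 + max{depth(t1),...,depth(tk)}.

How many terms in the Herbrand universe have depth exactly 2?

875

Count level by level. With function symbols cons/2, the terms of depth ≤ k are the 5 constants together with each function applied to depth-≤(k−1) tuples, so N_k = 5 + N_{k-1}^2.
N_0 = 5
N_1 = 5 + 5^2 = 30
N_2 = 5 + 30^2 = 905
Terms of depth exactly 2: N_2 − N_1 = 905 − 30 = 875.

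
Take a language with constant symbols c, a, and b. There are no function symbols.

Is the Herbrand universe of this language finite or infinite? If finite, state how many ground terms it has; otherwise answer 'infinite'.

3

There are no function symbols, so every ground term is one of the 3 constants.
The Herbrand universe is {c, a, b}, which is finite with 3 elements.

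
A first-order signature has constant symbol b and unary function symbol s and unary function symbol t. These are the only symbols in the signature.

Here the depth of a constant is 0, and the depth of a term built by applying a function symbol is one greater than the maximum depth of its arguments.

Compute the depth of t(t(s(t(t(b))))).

depth(t(b)) = 1 + depth(b) = 1 + 0 = 1
depth(t(t(b))) = 1 + depth(t(b)) = 1 + 1 = 2
depth(s(t(t(b)))) = 1 + depth(t(t(b))) = 1 + 2 = 3
depth(t(s(t(t(b))))) = 1 + depth(s(t(t(b)))) = 1 + 3 = 4
depth(t(t(s(t(t(b)))))) = 1 + depth(t(s(t(t(b))))) = 1 + 4 = 5

5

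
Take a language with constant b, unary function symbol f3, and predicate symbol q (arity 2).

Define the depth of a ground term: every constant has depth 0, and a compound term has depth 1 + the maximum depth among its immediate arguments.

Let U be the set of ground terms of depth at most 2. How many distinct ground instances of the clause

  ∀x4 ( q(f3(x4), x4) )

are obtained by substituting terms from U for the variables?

3

Ground terms of depth ≤ 2:
  Let N_k = |{terms of depth ≤ k}|. Then N_0 = 1 and N_k = 1 + N_{k-1} for k ≥ 1 (one summand per function symbol, arity giving the exponent).
  N_0 = 1
  N_1 = 1 + 1 = 2
  N_2 = 1 + 2 = 3
So there are 3 ground terms available for substitution.
The body mentions the single quantified variable x4; since ground terms form a free algebra, no two substitutions collapse to the same formula.
Number of ground instances = 3.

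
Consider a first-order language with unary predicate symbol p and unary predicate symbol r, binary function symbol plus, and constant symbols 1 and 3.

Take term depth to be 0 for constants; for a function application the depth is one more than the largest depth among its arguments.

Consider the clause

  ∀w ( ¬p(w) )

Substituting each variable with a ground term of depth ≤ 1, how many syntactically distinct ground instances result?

Ground terms of depth ≤ 1:
  Count level by level. With function symbols plus/2, the terms of depth ≤ k are the 2 constants together with each function applied to depth-≤(k−1) tuples, so N_k = 2 + N_{k-1}^2.
  N_0 = 2
  N_1 = 2 + 2^2 = 6
  Explicitly: 1, 3, plus(1, 1), plus(1, 3), plus(3, 1), plus(3, 3).
So there are 6 ground terms available for substitution.
The body mentions the single quantified variable w; since ground terms form a free algebra, no two substitutions collapse to the same formula.
Number of ground instances = 6.

6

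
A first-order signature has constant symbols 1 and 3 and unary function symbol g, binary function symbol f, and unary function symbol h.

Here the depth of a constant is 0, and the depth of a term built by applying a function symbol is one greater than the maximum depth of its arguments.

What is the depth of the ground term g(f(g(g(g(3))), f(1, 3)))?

5

depth(g(3)) = 1 + depth(3) = 1 + 0 = 1
depth(g(g(3))) = 1 + depth(g(3)) = 1 + 1 = 2
depth(g(g(g(3)))) = 1 + depth(g(g(3))) = 1 + 2 = 3
depth(f(1, 3)) = 1 + max(0, 0) = 1
depth(f(g(g(g(3))), f(1, 3))) = 1 + max(3, 1) = 4
depth(g(f(g(g(g(3))), f(1, 3)))) = 1 + depth(f(g(g(g(3))), f(1, 3))) = 1 + 4 = 5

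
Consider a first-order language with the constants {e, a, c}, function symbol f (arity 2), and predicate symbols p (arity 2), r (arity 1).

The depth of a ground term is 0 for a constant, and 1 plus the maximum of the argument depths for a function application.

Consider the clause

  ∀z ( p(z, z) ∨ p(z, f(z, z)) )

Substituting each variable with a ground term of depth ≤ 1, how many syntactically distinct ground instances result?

12

Ground terms of depth ≤ 1:
  Write N_k for the number of ground terms of depth ≤ k. A term of depth ≤ k is either a constant or a function symbol applied to arguments of depth ≤ k−1, so N_k = 3 + N_{k-1}^2.
  N_0 = 3
  N_1 = 3 + 3^2 = 12
  Explicitly: e, a, c, f(e, e), f(e, a), f(e, c), f(a, e), f(a, a), f(a, c), f(c, e), f(c, a), f(c, c).
So there are 12 ground terms available for substitution.
There is 1 variable to instantiate (z),  occurring in at least one literal, so different choices give different ground instances.
Number of ground instances = 12.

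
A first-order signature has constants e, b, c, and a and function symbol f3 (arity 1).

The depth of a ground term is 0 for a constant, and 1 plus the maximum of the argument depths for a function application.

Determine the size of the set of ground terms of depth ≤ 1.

8

Let N_k = |{terms of depth ≤ k}|. Then N_0 = 4 and N_k = 4 + N_{k-1} for k ≥ 1 (one summand per function symbol, arity giving the exponent).
N_0 = 4
N_1 = 4 + 4 = 8
Explicitly: e, b, c, a, f3(e), f3(b), f3(c), f3(a).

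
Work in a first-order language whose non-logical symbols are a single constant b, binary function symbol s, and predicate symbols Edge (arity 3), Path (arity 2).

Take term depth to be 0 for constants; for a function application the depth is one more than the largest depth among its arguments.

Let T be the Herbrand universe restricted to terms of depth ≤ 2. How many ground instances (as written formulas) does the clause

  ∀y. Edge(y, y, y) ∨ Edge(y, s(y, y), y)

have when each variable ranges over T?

5

Ground terms of depth ≤ 2:
  Count level by level. With function symbols s/2, the terms of depth ≤ k are the 1 constant together with each function applied to depth-≤(k−1) tuples, so N_k = 1 + N_{k-1}^2.
  N_0 = 1
  N_1 = 1 + 1^2 = 2
  N_2 = 1 + 2^2 = 5
  Explicitly: b, s(b, b), s(b, s(b, b)), s(s(b, b), b), s(s(b, b), s(b, b)).
So there are 5 ground terms available for substitution.
The variable y ranges independently over the available ground terms, and distinct assignments produce distinct instances.
Number of ground instances = 5.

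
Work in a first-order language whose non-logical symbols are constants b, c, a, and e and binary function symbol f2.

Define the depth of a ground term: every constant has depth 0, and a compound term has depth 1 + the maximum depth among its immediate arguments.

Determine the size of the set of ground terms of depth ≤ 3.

Write N_k for the number of ground terms of depth ≤ k. A term of depth ≤ k is either a constant or a function symbol applied to arguments of depth ≤ k−1, so N_k = 4 + N_{k-1}^2.
N_0 = 4
N_1 = 4 + 4^2 = 20
N_2 = 4 + 20^2 = 404
N_3 = 4 + 404^2 = 163220

163220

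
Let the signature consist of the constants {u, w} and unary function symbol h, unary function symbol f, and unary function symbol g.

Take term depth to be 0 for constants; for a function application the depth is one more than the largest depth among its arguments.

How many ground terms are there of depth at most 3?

Count level by level. With function symbols h/1, f/1, g/1, the terms of depth ≤ k are the 2 constants together with each function applied to depth-≤(k−1) tuples, so N_k = 2 + N_{k-1} + N_{k-1} + N_{k-1}.
N_0 = 2
N_1 = 2 + 2 + 2 + 2 = 8
N_2 = 2 + 8 + 8 + 8 = 26
N_3 = 2 + 26 + 26 + 26 = 80

80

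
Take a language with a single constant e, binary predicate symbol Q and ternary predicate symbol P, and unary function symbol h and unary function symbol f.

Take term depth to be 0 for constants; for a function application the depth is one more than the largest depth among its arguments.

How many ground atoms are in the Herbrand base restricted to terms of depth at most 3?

3600

First count ground terms of depth ≤ 3.
Write N_k for the number of ground terms of depth ≤ k. A term of depth ≤ k is either a constant or a function symbol applied to arguments of depth ≤ k−1, so N_k = 1 + N_{k-1} + N_{k-1}.
N_0 = 1
N_1 = 1 + 1 + 1 = 3
N_2 = 1 + 3 + 3 = 7
N_3 = 1 + 7 + 7 = 15
So |H| = 15.
Each predicate of arity r yields |H|^r ground atoms (one per choice of an r-tuple from H):
  Q: 15^2 = 225;  P: 15^3 = 3375
Total ground atoms: 225 + 3375 = 3600.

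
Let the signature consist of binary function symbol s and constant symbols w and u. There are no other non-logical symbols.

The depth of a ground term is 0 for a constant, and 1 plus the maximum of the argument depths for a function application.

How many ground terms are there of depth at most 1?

Let N_k = |{terms of depth ≤ k}|. Then N_0 = 2 and N_k = 2 + N_{k-1}^2 for k ≥ 1 (one summand per function symbol, arity giving the exponent).
N_0 = 2
N_1 = 2 + 2^2 = 6
Explicitly: w, u, s(w, w), s(w, u), s(u, w), s(u, u).

6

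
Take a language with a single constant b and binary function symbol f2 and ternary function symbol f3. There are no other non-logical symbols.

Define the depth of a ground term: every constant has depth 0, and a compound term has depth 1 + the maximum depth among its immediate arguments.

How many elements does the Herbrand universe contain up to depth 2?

Let N_k count ground terms of depth at most k. Each non-constant term of depth ≤ k is some function symbol applied to depth-≤(k−1) arguments, giving N_k = 1 + N_{k-1}^2 + N_{k-1}^3.
N_0 = 1
N_1 = 1 + 1^2 + 1^3 = 3
N_2 = 1 + 3^2 + 3^3 = 37

37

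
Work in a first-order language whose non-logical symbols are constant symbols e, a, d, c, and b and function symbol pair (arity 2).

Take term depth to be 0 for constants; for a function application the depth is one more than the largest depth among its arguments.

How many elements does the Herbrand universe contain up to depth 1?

Count level by level. With function symbols pair/2, the terms of depth ≤ k are the 5 constants together with each function applied to depth-≤(k−1) tuples, so N_k = 5 + N_{k-1}^2.
N_0 = 5
N_1 = 5 + 5^2 = 30

30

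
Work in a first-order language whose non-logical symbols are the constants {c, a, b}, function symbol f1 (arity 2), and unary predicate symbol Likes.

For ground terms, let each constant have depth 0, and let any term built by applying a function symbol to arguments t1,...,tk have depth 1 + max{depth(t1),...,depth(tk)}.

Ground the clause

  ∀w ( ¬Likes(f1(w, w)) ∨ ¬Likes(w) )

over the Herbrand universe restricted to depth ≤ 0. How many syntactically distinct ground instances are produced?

3

Ground terms of depth ≤ 0:
  If N_k denotes the number of depth-≤k ground terms, the 3 constants give N_0 = 3, and each function symbol of arity r contributes N_{k-1}^r new terms at level k: N_k = 3 + N_{k-1}^2.
  N_0 = 3
So there are 3 ground terms available for substitution.
The body mentions the single quantified variable w; since ground terms form a free algebra, no two substitutions collapse to the same formula.
Number of ground instances = 3.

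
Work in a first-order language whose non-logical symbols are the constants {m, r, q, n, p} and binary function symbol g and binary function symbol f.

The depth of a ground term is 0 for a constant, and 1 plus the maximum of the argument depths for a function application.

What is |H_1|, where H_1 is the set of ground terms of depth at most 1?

Let N_k count ground terms of depth at most k. Each non-constant term of depth ≤ k is some function symbol applied to depth-≤(k−1) arguments, giving N_k = 5 + N_{k-1}^2 + N_{k-1}^2.
N_0 = 5
N_1 = 5 + 5^2 + 5^2 = 55

55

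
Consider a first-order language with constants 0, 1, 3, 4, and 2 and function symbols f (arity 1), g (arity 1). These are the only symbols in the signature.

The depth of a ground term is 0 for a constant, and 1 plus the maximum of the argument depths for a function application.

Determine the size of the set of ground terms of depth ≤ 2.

35

Write N_k for the number of ground terms of depth ≤ k. A term of depth ≤ k is either a constant or a function symbol applied to arguments of depth ≤ k−1, so N_k = 5 + N_{k-1} + N_{k-1}.
N_0 = 5
N_1 = 5 + 5 + 5 = 15
N_2 = 5 + 15 + 15 = 35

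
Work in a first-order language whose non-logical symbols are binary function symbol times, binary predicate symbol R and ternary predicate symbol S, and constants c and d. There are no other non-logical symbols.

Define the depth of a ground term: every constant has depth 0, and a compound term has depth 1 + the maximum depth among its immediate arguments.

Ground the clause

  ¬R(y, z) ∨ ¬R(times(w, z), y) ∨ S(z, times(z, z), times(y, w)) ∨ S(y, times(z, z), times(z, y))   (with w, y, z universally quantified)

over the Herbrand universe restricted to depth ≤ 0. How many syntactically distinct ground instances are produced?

Ground terms of depth ≤ 0:
  Count level by level. With function symbols times/2, the terms of depth ≤ k are the 2 constants together with each function applied to depth-≤(k−1) tuples, so N_k = 2 + N_{k-1}^2.
  N_0 = 2
  Explicitly: c, d.
So there are 2 ground terms available for substitution.
The body mentions every one of the 3 quantified variables; since ground terms form a free algebra, no two substitutions collapse to the same formula.
Number of ground instances = 2^3 = 8.

8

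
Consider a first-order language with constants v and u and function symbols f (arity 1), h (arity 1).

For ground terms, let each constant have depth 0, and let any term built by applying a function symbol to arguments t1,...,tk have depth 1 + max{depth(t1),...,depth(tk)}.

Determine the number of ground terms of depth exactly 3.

16

If N_k denotes the number of depth-≤k ground terms, the 2 constants give N_0 = 2, and each function symbol of arity r contributes N_{k-1}^r new terms at level k: N_k = 2 + N_{k-1} + N_{k-1}.
N_0 = 2
N_1 = 2 + 2 + 2 = 6
N_2 = 2 + 6 + 6 = 14
N_3 = 2 + 14 + 14 = 30
Terms of depth exactly 3: N_3 − N_2 = 30 − 14 = 16.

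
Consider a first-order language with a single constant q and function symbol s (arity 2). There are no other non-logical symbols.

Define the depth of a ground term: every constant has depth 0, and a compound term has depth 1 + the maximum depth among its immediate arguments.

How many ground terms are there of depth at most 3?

26

Let N_k count ground terms of depth at most k. Each non-constant term of depth ≤ k is some function symbol applied to depth-≤(k−1) arguments, giving N_k = 1 + N_{k-1}^2.
N_0 = 1
N_1 = 1 + 1^2 = 2
N_2 = 1 + 2^2 = 5
N_3 = 1 + 5^2 = 26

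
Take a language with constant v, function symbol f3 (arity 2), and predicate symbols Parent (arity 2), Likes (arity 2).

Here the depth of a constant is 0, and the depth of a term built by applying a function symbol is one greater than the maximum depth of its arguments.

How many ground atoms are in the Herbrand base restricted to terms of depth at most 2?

50

First count ground terms of depth ≤ 2.
Let N_k = |{terms of depth ≤ k}|. Then N_0 = 1 and N_k = 1 + N_{k-1}^2 for k ≥ 1 (one summand per function symbol, arity giving the exponent).
N_0 = 1
N_1 = 1 + 1^2 = 2
N_2 = 1 + 2^2 = 5
Explicitly: v, f3(v, v), f3(v, f3(v, v)), f3(f3(v, v), v), f3(f3(v, v), f3(v, v)).
So |H| = 5.
A ground atom is a predicate applied to a tuple of terms from H, so the count is the sum over predicates of |H|^arity:
  Parent: 5^2 = 25;  Likes: 5^2 = 25
Total ground atoms: 25 + 25 = 50.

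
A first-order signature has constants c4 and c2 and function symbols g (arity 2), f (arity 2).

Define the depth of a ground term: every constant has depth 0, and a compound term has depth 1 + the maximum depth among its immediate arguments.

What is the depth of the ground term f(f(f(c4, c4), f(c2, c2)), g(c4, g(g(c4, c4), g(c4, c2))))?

depth(f(c4, c4)) = 1 + max(0, 0) = 1
depth(f(c2, c2)) = 1 + max(0, 0) = 1
depth(f(f(c4, c4), f(c2, c2))) = 1 + max(1, 1) = 2
depth(g(c4, c4)) = 1 + max(0, 0) = 1
depth(g(c4, c2)) = 1 + max(0, 0) = 1
depth(g(g(c4, c4), g(c4, c2))) = 1 + max(1, 1) = 2
depth(g(c4, g(g(c4, c4), g(c4, c2)))) = 1 + max(0, 2) = 3
depth(f(f(f(c4, c4), f(c2, c2)), g(c4, g(g(c4, c4), g(c4, c2))))) = 1 + max(2, 3) = 4

4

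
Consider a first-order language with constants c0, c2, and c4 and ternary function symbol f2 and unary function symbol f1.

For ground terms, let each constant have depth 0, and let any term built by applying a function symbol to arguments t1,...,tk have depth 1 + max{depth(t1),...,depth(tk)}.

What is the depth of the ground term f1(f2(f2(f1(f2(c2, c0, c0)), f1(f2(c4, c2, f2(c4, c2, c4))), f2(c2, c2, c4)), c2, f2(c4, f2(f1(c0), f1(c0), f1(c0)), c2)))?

6

depth(f2(c2, c0, c0)) = 1 + max(0, 0, 0) = 1
depth(f1(f2(c2, c0, c0))) = 1 + depth(f2(c2, c0, c0)) = 1 + 1 = 2
depth(f2(c4, c2, c4)) = 1 + max(0, 0, 0) = 1
depth(f2(c4, c2, f2(c4, c2, c4))) = 1 + max(0, 0, 1) = 2
depth(f1(f2(c4, c2, f2(c4, c2, c4)))) = 1 + depth(f2(c4, c2, f2(c4, c2, c4))) = 1 + 2 = 3
depth(f2(c2, c2, c4)) = 1 + max(0, 0, 0) = 1
depth(f2(f1(f2(c2, c0, c0)), f1(f2(c4, c2, f2(c4, c2, c4))), f2(c2, c2, c4))) = 1 + max(2, 3, 1) = 4
depth(f1(c0)) = 1 + depth(c0) = 1 + 0 = 1
depth(f2(f1(c0), f1(c0), f1(c0))) = 1 + max(1, 1, 1) = 2
depth(f2(c4, f2(f1(c0), f1(c0), f1(c0)), c2)) = 1 + max(0, 2, 0) = 3
depth(f2(f2(f1(f2(c2, c0, c0)), f1(f2(c4, c2, f2(c4, c2, c4))), f2(c2, c2, c4)), c2, f2(c4, f2(f1(c0), f1(c0), f1(c0)), c2))) = 1 + max(4, 0, 3) = 5
depth(f1(f2(f2(f1(f2(c2, c0, c0)), f1(f2(c4, c2, f2(c4, c2, c4))), f2(c2, c2, c4)), c2, f2(c4, f2(f1(c0), f1(c0), f1(c0)), c2)))) = 1 + depth(f2(f2(f1(f2(c2, c0, c0)), f1(f2(c4, c2, f2(c4, c2, c4))), f2(c2, c2, c4)), c2, f2(c4, f2(f1(c0), f1(c0), f1(c0)), c2))) = 1 + 5 = 6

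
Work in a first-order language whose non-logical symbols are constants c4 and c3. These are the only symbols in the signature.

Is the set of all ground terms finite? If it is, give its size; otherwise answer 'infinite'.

2

There are no function symbols, so every ground term is one of the 2 constants.
The Herbrand universe is {c4, c3}, which is finite with 2 elements.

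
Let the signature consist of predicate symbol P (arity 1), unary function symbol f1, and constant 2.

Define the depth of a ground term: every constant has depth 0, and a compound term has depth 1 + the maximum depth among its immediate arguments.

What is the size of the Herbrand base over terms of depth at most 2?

3

First count ground terms of depth ≤ 2.
Let N_k = |{terms of depth ≤ k}|. Then N_0 = 1 and N_k = 1 + N_{k-1} for k ≥ 1 (one summand per function symbol, arity giving the exponent).
N_0 = 1
N_1 = 1 + 1 = 2
N_2 = 1 + 2 = 3
Explicitly: 2, f1(2), f1(f1(2)).
So |H| = 3.
For each predicate symbol, the number of ground atoms is |H| raised to its arity; summing:
  P: 3
Total ground atoms: 3.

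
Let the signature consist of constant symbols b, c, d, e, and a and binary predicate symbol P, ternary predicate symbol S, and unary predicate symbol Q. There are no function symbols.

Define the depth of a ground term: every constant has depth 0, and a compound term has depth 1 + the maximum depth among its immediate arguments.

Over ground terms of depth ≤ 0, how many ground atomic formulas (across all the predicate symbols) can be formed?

155

First count ground terms of depth ≤ 0.
With no function symbols every ground term is a constant, so there are exactly 5 ground terms at every depth bound.
N_0 = 5
So |H| = 5.
Ground atoms are formed by filling each argument slot of a predicate with a term from H, so an r-ary predicate gives |H|^r atoms:
  P: 5^2 = 25;  S: 5^3 = 125;  Q: 5
Total ground atoms: 25 + 125 + 5 = 155.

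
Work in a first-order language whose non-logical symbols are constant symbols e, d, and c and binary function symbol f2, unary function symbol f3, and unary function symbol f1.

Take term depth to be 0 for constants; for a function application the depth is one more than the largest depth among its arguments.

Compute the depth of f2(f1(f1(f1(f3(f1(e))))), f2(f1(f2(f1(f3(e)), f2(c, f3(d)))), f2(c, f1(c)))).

depth(f1(e)) = 1 + depth(e) = 1 + 0 = 1
depth(f3(f1(e))) = 1 + depth(f1(e)) = 1 + 1 = 2
depth(f1(f3(f1(e)))) = 1 + depth(f3(f1(e))) = 1 + 2 = 3
depth(f1(f1(f3(f1(e))))) = 1 + depth(f1(f3(f1(e)))) = 1 + 3 = 4
depth(f1(f1(f1(f3(f1(e)))))) = 1 + depth(f1(f1(f3(f1(e))))) = 1 + 4 = 5
depth(f3(e)) = 1 + depth(e) = 1 + 0 = 1
depth(f1(f3(e))) = 1 + depth(f3(e)) = 1 + 1 = 2
depth(f3(d)) = 1 + depth(d) = 1 + 0 = 1
depth(f2(c, f3(d))) = 1 + max(0, 1) = 2
depth(f2(f1(f3(e)), f2(c, f3(d)))) = 1 + max(2, 2) = 3
depth(f1(f2(f1(f3(e)), f2(c, f3(d))))) = 1 + depth(f2(f1(f3(e)), f2(c, f3(d)))) = 1 + 3 = 4
depth(f1(c)) = 1 + depth(c) = 1 + 0 = 1
depth(f2(c, f1(c))) = 1 + max(0, 1) = 2
depth(f2(f1(f2(f1(f3(e)), f2(c, f3(d)))), f2(c, f1(c)))) = 1 + max(4, 2) = 5
depth(f2(f1(f1(f1(f3(f1(e))))), f2(f1(f2(f1(f3(e)), f2(c, f3(d)))), f2(c, f1(c))))) = 1 + max(5, 5) = 6

6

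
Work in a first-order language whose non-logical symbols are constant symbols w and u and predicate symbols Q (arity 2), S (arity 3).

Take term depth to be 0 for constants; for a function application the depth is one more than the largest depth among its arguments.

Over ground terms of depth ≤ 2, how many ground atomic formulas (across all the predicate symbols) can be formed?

12

First count ground terms of depth ≤ 2.
With no function symbols every ground term is a constant, so there are exactly 2 ground terms at every depth bound.
N_0 = 2
N_1 = 2
N_2 = 2
So |H| = 2.
A ground atom is a predicate applied to a tuple of terms from H, so the count is the sum over predicates of |H|^arity:
  Q: 2^2 = 4;  S: 2^3 = 8
Total ground atoms: 4 + 8 = 12.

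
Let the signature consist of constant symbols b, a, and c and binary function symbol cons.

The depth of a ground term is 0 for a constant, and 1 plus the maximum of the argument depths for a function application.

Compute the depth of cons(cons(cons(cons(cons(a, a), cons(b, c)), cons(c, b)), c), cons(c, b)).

5

depth(cons(a, a)) = 1 + max(0, 0) = 1
depth(cons(b, c)) = 1 + max(0, 0) = 1
depth(cons(cons(a, a), cons(b, c))) = 1 + max(1, 1) = 2
depth(cons(c, b)) = 1 + max(0, 0) = 1
depth(cons(cons(cons(a, a), cons(b, c)), cons(c, b))) = 1 + max(2, 1) = 3
depth(cons(cons(cons(cons(a, a), cons(b, c)), cons(c, b)), c)) = 1 + max(3, 0) = 4
depth(cons(cons(cons(cons(cons(a, a), cons(b, c)), cons(c, b)), c), cons(c, b))) = 1 + max(4, 1) = 5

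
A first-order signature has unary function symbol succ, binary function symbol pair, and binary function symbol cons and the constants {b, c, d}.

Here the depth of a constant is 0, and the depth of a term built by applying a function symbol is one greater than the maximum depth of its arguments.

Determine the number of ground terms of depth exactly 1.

Let N_k count ground terms of depth at most k. Each non-constant term of depth ≤ k is some function symbol applied to depth-≤(k−1) arguments, giving N_k = 3 + N_{k-1} + N_{k-1}^2 + N_{k-1}^2.
N_0 = 3
N_1 = 3 + 3 + 3^2 + 3^2 = 24
Terms of depth exactly 1: N_1 − N_0 = 24 − 3 = 21.

21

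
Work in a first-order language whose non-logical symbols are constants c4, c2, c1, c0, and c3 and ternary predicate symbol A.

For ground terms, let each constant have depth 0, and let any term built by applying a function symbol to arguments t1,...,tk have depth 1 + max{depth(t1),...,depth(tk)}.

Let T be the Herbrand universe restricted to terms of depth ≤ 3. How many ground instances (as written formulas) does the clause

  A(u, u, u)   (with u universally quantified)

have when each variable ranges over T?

5

Ground terms of depth ≤ 3:
  With no function symbols every ground term is a constant, so there are exactly 5 ground terms at every depth bound.
  N_0 = 5
  N_1 = 5
  N_2 = 5
  N_3 = 5
  Explicitly: c4, c2, c1, c0, c3.
So there are 5 ground terms available for substitution.
The clause has 1 distinct variable (u), which appears in the body. In the free term algebra distinct substitutions yield syntactically distinct ground instances.
Number of ground instances = 5.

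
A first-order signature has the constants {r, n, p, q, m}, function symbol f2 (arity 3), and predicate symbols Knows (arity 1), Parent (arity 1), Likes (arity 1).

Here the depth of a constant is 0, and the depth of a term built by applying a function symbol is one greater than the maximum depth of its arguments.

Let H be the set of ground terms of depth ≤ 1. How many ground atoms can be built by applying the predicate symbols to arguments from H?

First count ground terms of depth ≤ 1.
Write N_k for the number of ground terms of depth ≤ k. A term of depth ≤ k is either a constant or a function symbol applied to arguments of depth ≤ k−1, so N_k = 5 + N_{k-1}^3.
N_0 = 5
N_1 = 5 + 5^3 = 130
So |H| = 130.
Ground atoms are formed by filling each argument slot of a predicate with a term from H, so an r-ary predicate gives |H|^r atoms:
  Knows: 130;  Parent: 130;  Likes: 130
Total ground atoms: 130 + 130 + 130 = 390.

390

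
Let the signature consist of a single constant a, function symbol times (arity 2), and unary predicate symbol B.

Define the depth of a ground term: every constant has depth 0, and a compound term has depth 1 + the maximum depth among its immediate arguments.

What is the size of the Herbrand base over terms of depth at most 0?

First count ground terms of depth ≤ 0.
Let N_k = |{terms of depth ≤ k}|. Then N_0 = 1 and N_k = 1 + N_{k-1}^2 for k ≥ 1 (one summand per function symbol, arity giving the exponent).
N_0 = 1
So |H| = 1.
A ground atom is a predicate applied to a tuple of terms from H, so the count is the sum over predicates of |H|^arity:
  B: 1
Total ground atoms: 1.

1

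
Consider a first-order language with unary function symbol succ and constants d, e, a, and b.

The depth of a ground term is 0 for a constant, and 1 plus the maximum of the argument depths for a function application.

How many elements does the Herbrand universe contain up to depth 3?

Let N_k count ground terms of depth at most k. Each non-constant term of depth ≤ k is some function symbol applied to depth-≤(k−1) arguments, giving N_k = 4 + N_{k-1}.
N_0 = 4
N_1 = 4 + 4 = 8
N_2 = 4 + 8 = 12
N_3 = 4 + 12 = 16

16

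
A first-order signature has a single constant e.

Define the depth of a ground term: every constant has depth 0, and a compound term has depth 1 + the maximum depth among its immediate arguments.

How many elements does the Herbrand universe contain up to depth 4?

1

With no function symbols every ground term is a constant, so there is exactly 1 ground term at every depth bound.
N_0 = 1
N_1 = 1
N_2 = 1
N_3 = 1
N_4 = 1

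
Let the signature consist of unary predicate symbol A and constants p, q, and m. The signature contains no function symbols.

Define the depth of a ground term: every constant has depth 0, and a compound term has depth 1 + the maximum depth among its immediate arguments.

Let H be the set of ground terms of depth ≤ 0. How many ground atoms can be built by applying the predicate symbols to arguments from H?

3

First count ground terms of depth ≤ 0.
With no function symbols every ground term is a constant, so there are exactly 3 ground terms at every depth bound.
N_0 = 3
Explicitly: p, q, m.
So |H| = 3.
Each predicate of arity r yields |H|^r ground atoms (one per choice of an r-tuple from H):
  A: 3
Total ground atoms: 3.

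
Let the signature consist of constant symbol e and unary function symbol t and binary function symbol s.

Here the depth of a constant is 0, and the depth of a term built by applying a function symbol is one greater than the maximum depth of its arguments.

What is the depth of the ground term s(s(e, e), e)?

depth(s(e, e)) = 1 + max(0, 0) = 1
depth(s(s(e, e), e)) = 1 + max(1, 0) = 2

2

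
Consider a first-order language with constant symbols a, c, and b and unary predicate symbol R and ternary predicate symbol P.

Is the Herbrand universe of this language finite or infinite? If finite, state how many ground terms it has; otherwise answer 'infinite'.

There are no function symbols, so every ground term is one of the 3 constants.
The Herbrand universe is {a, c, b}, which is finite with 3 elements.

3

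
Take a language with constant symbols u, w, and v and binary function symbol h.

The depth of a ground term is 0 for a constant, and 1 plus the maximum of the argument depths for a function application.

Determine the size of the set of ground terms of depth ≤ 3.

21612

Let N_k count ground terms of depth at most k. Each non-constant term of depth ≤ k is some function symbol applied to depth-≤(k−1) arguments, giving N_k = 3 + N_{k-1}^2.
N_0 = 3
N_1 = 3 + 3^2 = 12
N_2 = 3 + 12^2 = 147
N_3 = 3 + 147^2 = 21612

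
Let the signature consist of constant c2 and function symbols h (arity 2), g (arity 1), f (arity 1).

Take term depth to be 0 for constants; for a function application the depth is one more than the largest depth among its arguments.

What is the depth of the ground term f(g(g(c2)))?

3

depth(g(c2)) = 1 + depth(c2) = 1 + 0 = 1
depth(g(g(c2))) = 1 + depth(g(c2)) = 1 + 1 = 2
depth(f(g(g(c2)))) = 1 + depth(g(g(c2))) = 1 + 2 = 3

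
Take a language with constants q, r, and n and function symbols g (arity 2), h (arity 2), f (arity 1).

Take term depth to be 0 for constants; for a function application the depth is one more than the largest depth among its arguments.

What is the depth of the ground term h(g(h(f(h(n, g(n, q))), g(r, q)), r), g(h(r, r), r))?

6

depth(g(n, q)) = 1 + max(0, 0) = 1
depth(h(n, g(n, q))) = 1 + max(0, 1) = 2
depth(f(h(n, g(n, q)))) = 1 + depth(h(n, g(n, q))) = 1 + 2 = 3
depth(g(r, q)) = 1 + max(0, 0) = 1
depth(h(f(h(n, g(n, q))), g(r, q))) = 1 + max(3, 1) = 4
depth(g(h(f(h(n, g(n, q))), g(r, q)), r)) = 1 + max(4, 0) = 5
depth(h(r, r)) = 1 + max(0, 0) = 1
depth(g(h(r, r), r)) = 1 + max(1, 0) = 2
depth(h(g(h(f(h(n, g(n, q))), g(r, q)), r), g(h(r, r), r))) = 1 + max(5, 2) = 6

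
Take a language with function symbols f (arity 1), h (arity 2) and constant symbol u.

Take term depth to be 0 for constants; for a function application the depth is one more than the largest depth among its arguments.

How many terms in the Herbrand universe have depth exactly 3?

170

Write N_k for the number of ground terms of depth ≤ k. A term of depth ≤ k is either a constant or a function symbol applied to arguments of depth ≤ k−1, so N_k = 1 + N_{k-1} + N_{k-1}^2.
N_0 = 1
N_1 = 1 + 1 + 1^2 = 3
N_2 = 1 + 3 + 3^2 = 13
N_3 = 1 + 13 + 13^2 = 183
Terms of depth exactly 3: N_3 − N_2 = 183 − 13 = 170.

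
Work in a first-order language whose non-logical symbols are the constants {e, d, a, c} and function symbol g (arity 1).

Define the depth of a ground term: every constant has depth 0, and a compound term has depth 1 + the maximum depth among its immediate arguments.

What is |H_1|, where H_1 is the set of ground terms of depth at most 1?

If N_k denotes the number of depth-≤k ground terms, the 4 constants give N_0 = 4, and each function symbol of arity r contributes N_{k-1}^r new terms at level k: N_k = 4 + N_{k-1}.
N_0 = 4
N_1 = 4 + 4 = 8
Explicitly: e, d, a, c, g(e), g(d), g(a), g(c).

8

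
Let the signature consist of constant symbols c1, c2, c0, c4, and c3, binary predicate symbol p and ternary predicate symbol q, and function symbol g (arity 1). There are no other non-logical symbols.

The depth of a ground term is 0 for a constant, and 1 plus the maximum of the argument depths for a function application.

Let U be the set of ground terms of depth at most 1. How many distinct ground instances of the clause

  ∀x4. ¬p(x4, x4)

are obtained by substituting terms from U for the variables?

10

Ground terms of depth ≤ 1:
  If N_k denotes the number of depth-≤k ground terms, the 5 constants give N_0 = 5, and each function symbol of arity r contributes N_{k-1}^r new terms at level k: N_k = 5 + N_{k-1}.
  N_0 = 5
  N_1 = 5 + 5 = 10
So there are 10 ground terms available for substitution.
The body mentions the single quantified variable x4; since ground terms form a free algebra, no two substitutions collapse to the same formula.
Number of ground instances = 10.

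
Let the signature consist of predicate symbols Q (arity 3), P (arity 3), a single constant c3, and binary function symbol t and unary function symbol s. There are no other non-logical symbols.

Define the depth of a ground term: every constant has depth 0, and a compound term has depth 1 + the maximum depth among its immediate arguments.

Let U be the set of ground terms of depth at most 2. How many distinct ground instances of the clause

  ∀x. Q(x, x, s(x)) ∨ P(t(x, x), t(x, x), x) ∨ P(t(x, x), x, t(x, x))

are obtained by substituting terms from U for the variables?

13

Ground terms of depth ≤ 2:
  Write N_k for the number of ground terms of depth ≤ k. A term of depth ≤ k is either a constant or a function symbol applied to arguments of depth ≤ k−1, so N_k = 1 + N_{k-1}^2 + N_{k-1}.
  N_0 = 1
  N_1 = 1 + 1^2 + 1 = 3
  N_2 = 1 + 3^2 + 3 = 13
So there are 13 ground terms available for substitution.
The variable x ranges independently over the available ground terms, and distinct assignments produce distinct instances.
Number of ground instances = 13.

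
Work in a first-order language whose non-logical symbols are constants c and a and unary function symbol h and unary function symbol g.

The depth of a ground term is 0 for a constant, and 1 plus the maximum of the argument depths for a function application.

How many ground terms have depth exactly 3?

Let N_k count ground terms of depth at most k. Each non-constant term of depth ≤ k is some function symbol applied to depth-≤(k−1) arguments, giving N_k = 2 + N_{k-1} + N_{k-1}.
N_0 = 2
N_1 = 2 + 2 + 2 = 6
N_2 = 2 + 6 + 6 = 14
N_3 = 2 + 14 + 14 = 30
Terms of depth exactly 3: N_3 − N_2 = 30 − 14 = 16.

16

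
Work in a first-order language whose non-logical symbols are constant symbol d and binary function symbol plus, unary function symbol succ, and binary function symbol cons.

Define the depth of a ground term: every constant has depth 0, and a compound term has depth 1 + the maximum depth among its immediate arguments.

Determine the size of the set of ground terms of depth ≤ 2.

Count level by level. With function symbols plus/2, succ/1, cons/2, the terms of depth ≤ k are the 1 constant together with each function applied to depth-≤(k−1) tuples, so N_k = 1 + N_{k-1}^2 + N_{k-1} + N_{k-1}^2.
N_0 = 1
N_1 = 1 + 1^2 + 1 + 1^2 = 4
N_2 = 1 + 4^2 + 4 + 4^2 = 37

37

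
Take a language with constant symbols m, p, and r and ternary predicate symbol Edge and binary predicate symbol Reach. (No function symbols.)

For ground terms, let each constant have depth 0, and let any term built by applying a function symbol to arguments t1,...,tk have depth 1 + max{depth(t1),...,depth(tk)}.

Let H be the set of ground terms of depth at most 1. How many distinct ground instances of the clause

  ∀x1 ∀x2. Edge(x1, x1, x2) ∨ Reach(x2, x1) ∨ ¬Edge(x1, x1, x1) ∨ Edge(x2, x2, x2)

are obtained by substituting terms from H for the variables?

9

Ground terms of depth ≤ 1:
  With no function symbols every ground term is a constant, so there are exactly 3 ground terms at every depth bound.
  N_0 = 3
  N_1 = 3
So there are 3 ground terms available for substitution.
Each of x1, x2 ranges independently over the available ground terms, and distinct assignments produce distinct instances.
Number of ground instances = 3^2 = 9.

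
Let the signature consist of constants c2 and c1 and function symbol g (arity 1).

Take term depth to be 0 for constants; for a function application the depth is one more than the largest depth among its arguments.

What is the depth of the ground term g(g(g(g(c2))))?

depth(g(c2)) = 1 + depth(c2) = 1 + 0 = 1
depth(g(g(c2))) = 1 + depth(g(c2)) = 1 + 1 = 2
depth(g(g(g(c2)))) = 1 + depth(g(g(c2))) = 1 + 2 = 3
depth(g(g(g(g(c2))))) = 1 + depth(g(g(g(c2)))) = 1 + 3 = 4

4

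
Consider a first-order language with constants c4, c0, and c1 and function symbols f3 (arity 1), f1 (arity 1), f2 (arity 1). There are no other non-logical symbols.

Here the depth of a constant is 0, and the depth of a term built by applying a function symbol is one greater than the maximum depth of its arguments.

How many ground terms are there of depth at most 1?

12

Count level by level. With function symbols f3/1, f1/1, f2/1, the terms of depth ≤ k are the 3 constants together with each function applied to depth-≤(k−1) tuples, so N_k = 3 + N_{k-1} + N_{k-1} + N_{k-1}.
N_0 = 3
N_1 = 3 + 3 + 3 + 3 = 12
Explicitly: c4, c0, c1, f3(c4), f3(c0), f3(c1), f1(c4), f1(c0), f1(c1), f2(c4), f2(c0), f2(c1).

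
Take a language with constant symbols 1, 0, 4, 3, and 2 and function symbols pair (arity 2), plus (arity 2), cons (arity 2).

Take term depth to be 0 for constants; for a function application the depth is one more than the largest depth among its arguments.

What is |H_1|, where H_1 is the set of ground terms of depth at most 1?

Count level by level. With function symbols pair/2, plus/2, cons/2, the terms of depth ≤ k are the 5 constants together with each function applied to depth-≤(k−1) tuples, so N_k = 5 + N_{k-1}^2 + N_{k-1}^2 + N_{k-1}^2.
N_0 = 5
N_1 = 5 + 5^2 + 5^2 + 5^2 = 80

80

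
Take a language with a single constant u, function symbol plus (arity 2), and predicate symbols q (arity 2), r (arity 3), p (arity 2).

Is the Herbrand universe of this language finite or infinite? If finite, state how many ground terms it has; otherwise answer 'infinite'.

The signature has at least one function symbol (plus, arity 2) and at least one constant (u).
Iterating plus gives infinitely many distinct ground terms: u, plus(u, u), plus(plus(u, u), plus(u, u)), ...
So the Herbrand universe is infinite.

infinite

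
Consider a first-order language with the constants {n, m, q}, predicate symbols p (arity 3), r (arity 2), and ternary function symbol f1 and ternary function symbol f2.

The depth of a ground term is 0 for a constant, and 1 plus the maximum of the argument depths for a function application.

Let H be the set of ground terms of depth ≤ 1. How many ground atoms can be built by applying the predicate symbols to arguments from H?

188442

First count ground terms of depth ≤ 1.
Count level by level. With function symbols f1/3, f2/3, the terms of depth ≤ k are the 3 constants together with each function applied to depth-≤(k−1) tuples, so N_k = 3 + N_{k-1}^3 + N_{k-1}^3.
N_0 = 3
N_1 = 3 + 3^3 + 3^3 = 57
So |H| = 57.
A ground atom is a predicate applied to a tuple of terms from H, so the count is the sum over predicates of |H|^arity:
  p: 57^3 = 185193;  r: 57^2 = 3249
Total ground atoms: 185193 + 3249 = 188442.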